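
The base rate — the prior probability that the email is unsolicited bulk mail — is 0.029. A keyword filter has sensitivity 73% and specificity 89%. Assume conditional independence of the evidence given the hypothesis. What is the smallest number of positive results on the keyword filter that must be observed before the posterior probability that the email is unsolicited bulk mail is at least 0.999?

Prior odds: 0.029 ÷ 0.971 = 29/971.
False-positive rate = 1 − 0.89 = 0.11; likelihood ratio of a positive = 0.73/0.11 = 73/11.
Target odds: 0.999 ÷ 0.001 = 999.
Require (73/11)ⁿ ≥ 999 ÷ (29/971) = 970029/29.
(73/11)⁵ ≈12872.1 falls short of 970029/29 but (73/11)⁶ ≈85424.2 reaches it, so n = 6.

6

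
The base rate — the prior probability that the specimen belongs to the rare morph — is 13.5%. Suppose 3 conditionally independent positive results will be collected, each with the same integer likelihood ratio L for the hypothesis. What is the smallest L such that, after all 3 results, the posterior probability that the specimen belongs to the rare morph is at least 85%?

4

Prior odds = 0.135/0.865 = 27/173.
Target odds = 0.85/0.15 = 17/3.
Need L³ ≥ 17/3 ÷ (27/173) = 2941/81.
3³ = 27 < 2941/81 ≤ 64 = 4³, so L = 4.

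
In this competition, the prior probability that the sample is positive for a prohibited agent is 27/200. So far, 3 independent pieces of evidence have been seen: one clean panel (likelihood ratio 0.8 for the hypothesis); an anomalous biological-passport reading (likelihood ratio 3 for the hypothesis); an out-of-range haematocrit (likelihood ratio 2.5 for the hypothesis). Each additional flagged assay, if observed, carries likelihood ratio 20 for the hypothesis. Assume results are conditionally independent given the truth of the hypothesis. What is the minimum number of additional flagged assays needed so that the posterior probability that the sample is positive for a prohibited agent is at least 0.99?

2

Prior odds = 0.135/0.865 = 27/173.
Combined Bayes factor of the evidence already in hand = 0.8 × 3 × 2.5 = 6.
Odds after that evidence = (27/173) × 6 = 162/173.
Target odds = 0.99/0.01 = 99.
Need 20ⁿ ≥ 99 ÷ (162/173) = 1903/18.
20¹ = 20 falls short of 1903/18 but 20² = 400 reaches it, so n = 2.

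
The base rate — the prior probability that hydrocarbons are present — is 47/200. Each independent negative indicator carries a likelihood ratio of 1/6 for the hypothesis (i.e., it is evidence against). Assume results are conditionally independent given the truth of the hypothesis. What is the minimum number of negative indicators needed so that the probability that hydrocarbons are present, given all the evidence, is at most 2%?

Prior odds = 0.235/0.765 = 47/153.
Likelihood ratio per negative indicator = 1/6.
Target posterior odds = 0.02/0.98 = 1/49.
Need (47/153) × (1/6)ⁿ ≤ 1/49, i.e. (1/6)ⁿ ≤ 153/2303.
(1/6)¹ = 1/6 is still above 153/2303 but (1/6)² = 1/36 is at or below it, so n = 2.

2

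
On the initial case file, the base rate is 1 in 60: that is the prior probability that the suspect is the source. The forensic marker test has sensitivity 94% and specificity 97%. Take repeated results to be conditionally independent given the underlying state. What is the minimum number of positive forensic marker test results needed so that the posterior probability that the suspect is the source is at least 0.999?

Prior odds: (1/60) ÷ (59/60) = 1/59.
False-positive rate = 1 − 0.97 = 0.03; likelihood ratio of a positive = 0.94/0.03 = 94/3.
Target odds: 0.999 ÷ 0.001 = 999.
Require (94/3)ⁿ ≥ 999 ÷ (1/59) = 58941.
(94/3)³ = 830584/27 falls short of 58941 but (94/3)⁴ = 78074896/81 reaches it, so n = 4.

4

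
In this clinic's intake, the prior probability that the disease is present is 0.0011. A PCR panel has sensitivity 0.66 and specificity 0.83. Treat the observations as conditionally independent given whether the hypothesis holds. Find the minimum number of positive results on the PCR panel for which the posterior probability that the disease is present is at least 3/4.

Prior odds: 0.0011 ÷ 0.9989 = 11/9989.
False-positive rate = 1 − 0.83 = 0.17; likelihood ratio of a positive = 0.66/0.17 = 66/17.
Target posterior odds = 0.75/0.25 = 3.
Need (11/9989) × (66/17)ⁿ ≥ 3, i.e. (66/17)ⁿ ≥ 29967/11.
(66/17)⁵ ≈882.013 falls short of 29967/11 but (66/17)⁶ ≈3424.29 reaches it, so n = 6.

6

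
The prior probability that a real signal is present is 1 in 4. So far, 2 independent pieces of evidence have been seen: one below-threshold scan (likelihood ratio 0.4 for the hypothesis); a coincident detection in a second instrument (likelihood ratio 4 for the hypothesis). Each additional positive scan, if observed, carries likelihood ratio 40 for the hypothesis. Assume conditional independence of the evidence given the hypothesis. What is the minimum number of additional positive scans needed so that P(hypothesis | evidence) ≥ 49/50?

2

Prior odds = 0.25/0.75 = 1/3.
Combined Bayes factor of the evidence already in hand = 0.4 × 4 = 1.6.
Odds after that evidence = (1/3) × 1.6 = 8/15.
Target odds = 0.98/0.02 = 49.
Need 40ⁿ ≥ 49 ÷ (8/15) = 91.875.
40¹ = 40 falls short of 91.875 but 40² = 1600 reaches it, so n = 2.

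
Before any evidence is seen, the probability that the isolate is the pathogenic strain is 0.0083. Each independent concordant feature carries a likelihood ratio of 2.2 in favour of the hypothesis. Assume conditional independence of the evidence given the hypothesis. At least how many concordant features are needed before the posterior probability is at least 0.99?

Prior odds = 0.0083/0.9917 = 83/9917.
Likelihood ratio per concordant feature = 2.2.
Target posterior odds = 0.99/0.01 = 99.
Need (83/9917) × 2.2ⁿ ≥ 99, i.e. 2.2ⁿ ≥ 981783/83.
2.2¹¹ ≈5843.18 falls short of 981783/83 but 2.2¹² ≈12855 reaches it, so n = 12.

12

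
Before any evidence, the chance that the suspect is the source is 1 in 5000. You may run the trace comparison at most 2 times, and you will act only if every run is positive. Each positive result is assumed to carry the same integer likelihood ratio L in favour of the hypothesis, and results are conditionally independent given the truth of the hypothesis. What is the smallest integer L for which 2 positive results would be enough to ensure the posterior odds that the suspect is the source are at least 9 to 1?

Prior odds = 0.0002/0.9998 = 1/4999.
Target odds = 9.
Need L² ≥ 9 ÷ (1/4999) = 44991.
212² = 44944 < 44991 ≤ 45369 = 213², so L = 213.

213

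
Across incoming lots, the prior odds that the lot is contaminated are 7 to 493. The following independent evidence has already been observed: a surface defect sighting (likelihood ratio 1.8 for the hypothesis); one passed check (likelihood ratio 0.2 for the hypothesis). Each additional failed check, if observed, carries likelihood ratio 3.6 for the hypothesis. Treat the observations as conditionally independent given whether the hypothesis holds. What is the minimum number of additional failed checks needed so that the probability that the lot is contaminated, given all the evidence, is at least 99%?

Prior odds = 7/493.
Combined Bayes factor of the evidence already in hand = 1.8 × 0.2 = 0.36.
Odds after that evidence = (7/493) × 0.36 = 63/12325.
Target odds = 0.99/0.01 = 99.
Need 3.6ⁿ ≥ 99 ÷ (63/12325) = 135575/7.
3.6⁷ = 612220032/78125 falls short of 135575/7 but 3.6⁸ ≈28211.1 reaches it, so n = 8.

8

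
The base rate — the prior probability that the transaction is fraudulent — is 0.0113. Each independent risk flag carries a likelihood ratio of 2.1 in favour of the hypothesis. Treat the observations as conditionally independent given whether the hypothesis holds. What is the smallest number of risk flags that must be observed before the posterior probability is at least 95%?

Prior odds: 0.0113 ÷ 0.9887 = 113/9887.
Likelihood ratio per risk flag = 2.1.
Target posterior odds = 0.95/0.05 = 19.
Require 2.1ⁿ ≥ 19 ÷ (113/9887) = 187853/113.
2.1⁹ ≈794.28 falls short of 187853/113 but 2.1¹⁰ ≈1667.99 reaches it, so n = 10.

10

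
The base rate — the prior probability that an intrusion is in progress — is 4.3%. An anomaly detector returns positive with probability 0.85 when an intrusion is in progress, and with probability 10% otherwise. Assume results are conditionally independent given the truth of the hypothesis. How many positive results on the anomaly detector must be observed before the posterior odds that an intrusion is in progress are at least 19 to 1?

Prior odds = 0.043/0.957 = 43/957.
Likelihood ratio of a positive result = 0.85/0.1 = 8.5.
Target odds = 19.
Require 8.5ⁿ ≥ 19 ÷ (43/957) = 18183/43.
8.5² = 72.25 falls short of 18183/43 but 8.5³ = 614.125 reaches it, so n = 3.

3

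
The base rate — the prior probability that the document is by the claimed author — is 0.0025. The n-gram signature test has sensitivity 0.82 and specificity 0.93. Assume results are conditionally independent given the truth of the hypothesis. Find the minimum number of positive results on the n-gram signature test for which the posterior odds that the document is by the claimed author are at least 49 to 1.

Prior odds: 0.0025 ÷ 0.9975 = 1/399.
False-positive rate = 1 − 0.93 = 0.07; likelihood ratio of a positive = 0.82/0.07 = 82/7.
Target odds = 49.
Require (82/7)ⁿ ≥ 49 ÷ (1/399) = 19551.
(82/7)⁴ = 45212176/2401 falls short of 19551 but (82/7)⁵ ≈220587 reaches it, so n = 5.

5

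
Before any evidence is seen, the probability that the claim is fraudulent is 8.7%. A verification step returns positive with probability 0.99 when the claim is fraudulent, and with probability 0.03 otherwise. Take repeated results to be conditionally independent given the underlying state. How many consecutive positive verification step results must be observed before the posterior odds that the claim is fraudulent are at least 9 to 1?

Prior odds = 0.087/0.913 = 87/913.
Likelihood ratio of a positive result = 0.99/0.03 = 33.
Target odds = 9.
Require 33ⁿ ≥ 9 ÷ (87/913) = 2739/29.
33¹ = 33 falls short of 2739/29 but 33² = 1089 reaches it, so n = 2.

2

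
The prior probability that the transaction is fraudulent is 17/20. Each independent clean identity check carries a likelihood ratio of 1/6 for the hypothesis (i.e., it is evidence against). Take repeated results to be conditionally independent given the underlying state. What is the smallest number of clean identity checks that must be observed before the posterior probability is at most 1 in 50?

Prior odds: 0.85 ÷ 0.15 = 17/3.
Likelihood ratio per clean identity check = 1/6.
Target odds: 0.02 ÷ 0.98 = 1/49.
Need (17/3) × (1/6)ⁿ ≤ 1/49, i.e. (1/6)ⁿ ≤ 3/833.
(1/6)³ = 1/216 is still above 3/833 but (1/6)⁴ = 1/1296 is at or below it, so n = 4.

4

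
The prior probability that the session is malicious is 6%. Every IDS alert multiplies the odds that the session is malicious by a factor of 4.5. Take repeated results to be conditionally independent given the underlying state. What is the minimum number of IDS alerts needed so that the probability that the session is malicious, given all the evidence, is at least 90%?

Prior odds: 0.06 ÷ 0.94 = 3/47.
Likelihood ratio per IDS alert = 4.5.
Target odds: 0.9 ÷ 0.1 = 9.
Need (3/47) × 4.5ⁿ ≥ 9, i.e. 4.5ⁿ ≥ 141.
4.5³ = 91.125 falls short of 141 but 4.5⁴ = 410.0625 reaches it, so n = 4.

4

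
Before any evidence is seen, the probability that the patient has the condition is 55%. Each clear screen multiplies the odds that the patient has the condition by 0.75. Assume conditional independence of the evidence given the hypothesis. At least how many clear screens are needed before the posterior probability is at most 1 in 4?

5

Prior odds = 0.55/0.45 = 11/9.
Likelihood ratio per clear screen = 0.75.
Target odds: 0.25 ÷ 0.75 = 1/3.
Require 0.75ⁿ ≤ 1/3 ÷ (11/9) = 3/11.
0.75⁴ = 0.31640625 is still above 3/11 but 0.75⁵ = 243/1024 is at or below it, so n = 5.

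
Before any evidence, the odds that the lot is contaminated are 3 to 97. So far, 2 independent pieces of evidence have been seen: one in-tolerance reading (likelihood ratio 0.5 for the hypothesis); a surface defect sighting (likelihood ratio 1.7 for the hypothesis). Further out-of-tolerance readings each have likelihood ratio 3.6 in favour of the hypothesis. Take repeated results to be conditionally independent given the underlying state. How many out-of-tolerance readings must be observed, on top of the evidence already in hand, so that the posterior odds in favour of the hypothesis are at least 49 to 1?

Prior odds = 3/97.
Combined Bayes factor of the evidence already in hand = 0.5 × 1.7 = 0.85.
Odds after that evidence = (3/97) × 0.85 = 51/1940.
Target odds = 49.
Need 3.6ⁿ ≥ 49 ÷ (51/1940) = 95060/51.
3.6⁵ = 604.66176 falls short of 95060/51 but 3.6⁶ = 34012224/15625 reaches it, so n = 6.

6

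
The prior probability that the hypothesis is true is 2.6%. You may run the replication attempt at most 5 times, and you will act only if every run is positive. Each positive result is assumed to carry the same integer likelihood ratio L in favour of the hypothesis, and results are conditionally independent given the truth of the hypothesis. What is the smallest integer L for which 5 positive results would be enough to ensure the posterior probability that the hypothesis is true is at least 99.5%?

Prior odds = 0.026/0.974 = 13/487.
Target odds = 0.995/0.005 = 199.
Need L⁵ ≥ 199 ÷ (13/487) = 96913/13.
5⁵ = 3125 < 96913/13 ≤ 7776 = 6⁵, so L = 6.

6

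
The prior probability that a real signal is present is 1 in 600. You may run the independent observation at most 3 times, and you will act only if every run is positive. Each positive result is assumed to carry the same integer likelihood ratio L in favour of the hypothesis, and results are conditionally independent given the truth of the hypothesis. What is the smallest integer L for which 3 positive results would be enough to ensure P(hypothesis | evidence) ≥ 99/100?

Prior odds = (1/600)/(599/600) = 1/599.
Target odds = 0.99/0.01 = 99.
Need L³ ≥ 99 ÷ (1/599) = 59301.
38³ = 54872 < 59301 ≤ 59319 = 39³, so L = 39.

39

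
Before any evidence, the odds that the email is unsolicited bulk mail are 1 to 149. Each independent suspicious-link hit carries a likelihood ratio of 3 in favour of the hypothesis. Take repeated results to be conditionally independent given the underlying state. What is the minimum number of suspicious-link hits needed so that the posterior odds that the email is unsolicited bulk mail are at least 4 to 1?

Prior odds = 1/149.
Likelihood ratio per suspicious-link hit = 3.
Target odds = 4.
Need (1/149) × 3ⁿ ≥ 4, i.e. 3ⁿ ≥ 596.
3⁵ = 243 falls short of 596 but 3⁶ = 729 reaches it, so n = 6.

6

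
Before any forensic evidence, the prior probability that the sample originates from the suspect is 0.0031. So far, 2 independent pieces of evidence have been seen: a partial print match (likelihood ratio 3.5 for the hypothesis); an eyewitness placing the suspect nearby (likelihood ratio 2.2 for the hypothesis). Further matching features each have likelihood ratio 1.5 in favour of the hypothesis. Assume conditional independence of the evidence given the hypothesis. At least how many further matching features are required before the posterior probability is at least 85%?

14

Prior odds = 0.0031/0.9969 = 31/9969.
Combined Bayes factor of the evidence already in hand = 3.5 × 2.2 = 7.7.
Odds after that evidence = (31/9969) × 7.7 = 2387/99690.
Target odds = 0.85/0.15 = 17/3.
Need 1.5ⁿ ≥ 17/3 ÷ (2387/99690) = 564910/2387.
1.5¹³ = 1594323/8192 falls short of 564910/2387 but 1.5¹⁴ = 4782969/16384 reaches it, so n = 14.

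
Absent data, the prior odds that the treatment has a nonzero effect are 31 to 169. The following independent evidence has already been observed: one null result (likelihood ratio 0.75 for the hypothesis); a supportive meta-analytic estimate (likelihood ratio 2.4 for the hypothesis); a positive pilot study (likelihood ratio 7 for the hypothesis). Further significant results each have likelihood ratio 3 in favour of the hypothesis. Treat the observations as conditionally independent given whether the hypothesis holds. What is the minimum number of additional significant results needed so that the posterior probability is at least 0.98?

3

Prior odds = 31/169.
Combined Bayes factor of the evidence already in hand = 0.75 × 2.4 × 7 = 12.6.
Odds after that evidence = (31/169) × 12.6 = 1953/845.
Target odds = 0.98/0.02 = 49.
Need 3ⁿ ≥ 49 ÷ (1953/845) = 5915/279.
3² = 9 falls short of 5915/279 but 3³ = 27 reaches it, so n = 3.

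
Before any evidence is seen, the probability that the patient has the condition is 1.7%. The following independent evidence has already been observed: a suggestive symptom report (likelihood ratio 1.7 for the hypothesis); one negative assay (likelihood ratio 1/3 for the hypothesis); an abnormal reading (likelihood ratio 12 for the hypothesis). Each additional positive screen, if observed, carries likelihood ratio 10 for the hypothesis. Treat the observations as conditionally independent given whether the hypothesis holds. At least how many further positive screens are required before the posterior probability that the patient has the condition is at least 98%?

3

Prior odds = 0.017/0.983 = 17/983.
Combined Bayes factor of the evidence already in hand = 1.7 × (1/3) × 12 = 6.8.
Odds after that evidence = (17/983) × 6.8 = 578/4915.
Target odds = 0.98/0.02 = 49.
Need 10ⁿ ≥ 49 ÷ (578/4915) = 240835/578.
10² = 100 falls short of 240835/578 but 10³ = 1000 reaches it, so n = 3.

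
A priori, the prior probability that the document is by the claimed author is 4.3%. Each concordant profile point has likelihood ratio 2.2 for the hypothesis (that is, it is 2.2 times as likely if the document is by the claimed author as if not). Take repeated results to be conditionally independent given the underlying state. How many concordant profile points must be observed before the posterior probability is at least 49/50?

9

Prior odds: 0.043 ÷ 0.957 = 43/957.
Likelihood ratio per concordant profile point = 2.2.
Target posterior odds = 0.98/0.02 = 49.
Need (43/957) × 2.2ⁿ ≥ 49, i.e. 2.2ⁿ ≥ 46893/43.
2.2⁸ = 214358881/390625 falls short of 46893/43 but 2.2⁹ ≈1207.27 reaches it, so n = 9.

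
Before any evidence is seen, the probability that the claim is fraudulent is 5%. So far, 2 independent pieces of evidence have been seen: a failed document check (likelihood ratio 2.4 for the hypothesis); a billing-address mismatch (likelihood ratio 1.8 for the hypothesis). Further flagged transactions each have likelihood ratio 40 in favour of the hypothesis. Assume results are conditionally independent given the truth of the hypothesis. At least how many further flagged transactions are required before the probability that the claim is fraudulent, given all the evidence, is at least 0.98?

Prior odds = 0.05/0.95 = 1/19.
Combined Bayes factor of the evidence already in hand = 2.4 × 1.8 = 4.32.
Odds after that evidence = (1/19) × 4.32 = 108/475.
Target odds = 0.98/0.02 = 49.
Need 40ⁿ ≥ 49 ÷ (108/475) = 23275/108.
40¹ = 40 falls short of 23275/108 but 40² = 1600 reaches it, so n = 2.

2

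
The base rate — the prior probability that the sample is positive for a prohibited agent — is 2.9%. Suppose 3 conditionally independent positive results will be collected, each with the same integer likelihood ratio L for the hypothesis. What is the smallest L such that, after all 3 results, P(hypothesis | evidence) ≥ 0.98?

12

Prior odds = 0.029/0.971 = 29/971.
Target odds = 0.98/0.02 = 49.
Need L³ ≥ 49 ÷ (29/971) = 47579/29.
11³ = 1331 < 47579/29 ≤ 1728 = 12³, so L = 12.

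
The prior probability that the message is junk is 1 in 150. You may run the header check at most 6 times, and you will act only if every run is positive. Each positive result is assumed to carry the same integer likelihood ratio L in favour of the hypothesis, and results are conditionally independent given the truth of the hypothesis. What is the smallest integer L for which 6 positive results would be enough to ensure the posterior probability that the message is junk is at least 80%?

Prior odds = (1/150)/(149/150) = 1/149.
Target odds = 0.8/0.2 = 4.
Need L⁶ ≥ 4 ÷ (1/149) = 596.
2⁶ = 64 < 596 ≤ 729 = 3⁶, so L = 3.

3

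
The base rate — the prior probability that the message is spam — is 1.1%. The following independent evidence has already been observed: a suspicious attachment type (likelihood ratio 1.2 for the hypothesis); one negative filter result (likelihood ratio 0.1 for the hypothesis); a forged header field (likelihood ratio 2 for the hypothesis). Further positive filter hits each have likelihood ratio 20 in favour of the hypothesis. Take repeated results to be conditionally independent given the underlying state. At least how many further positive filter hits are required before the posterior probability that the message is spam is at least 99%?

4

Prior odds = 0.011/0.989 = 11/989.
Combined Bayes factor of the evidence already in hand = 1.2 × 0.1 × 2 = 0.24.
Odds after that evidence = (11/989) × 0.24 = 66/24725.
Target odds = 0.99/0.01 = 99.
Need 20ⁿ ≥ 99 ÷ (66/24725) = 37087.5.
20³ = 8000 falls short of 37087.5 but 20⁴ = 160000 reaches it, so n = 4.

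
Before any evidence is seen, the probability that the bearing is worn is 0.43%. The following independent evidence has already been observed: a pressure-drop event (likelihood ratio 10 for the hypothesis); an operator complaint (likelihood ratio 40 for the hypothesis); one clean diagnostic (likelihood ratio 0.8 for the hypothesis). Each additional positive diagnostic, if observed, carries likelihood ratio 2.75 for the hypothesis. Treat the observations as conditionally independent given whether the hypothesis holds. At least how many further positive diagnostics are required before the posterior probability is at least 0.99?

Prior odds = 0.0043/0.9957 = 43/9957.
Combined Bayes factor of the evidence already in hand = 10 × 40 × 0.8 = 320.
Odds after that evidence = (43/9957) × 320 = 13760/9957.
Target odds = 0.99/0.01 = 99.
Need 2.75ⁿ ≥ 99 ÷ (13760/9957) = 985743/13760.
2.75⁴ = 57.19140625 falls short of 985743/13760 but 2.75⁵ = 161051/1024 reaches it, so n = 5.

5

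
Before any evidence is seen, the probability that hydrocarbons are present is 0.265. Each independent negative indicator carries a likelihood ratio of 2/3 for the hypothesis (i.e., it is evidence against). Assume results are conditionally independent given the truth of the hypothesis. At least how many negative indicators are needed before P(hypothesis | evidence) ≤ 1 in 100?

9

Prior odds: 0.265 ÷ 0.735 = 53/147.
Likelihood ratio per negative indicator = 2/3.
Target posterior odds = 0.01/0.99 = 1/99.
Require (2/3)ⁿ ≤ 1/99 ÷ (53/147) = 49/1749.
(2/3)⁸ = 256/6561 is still above 49/1749 but (2/3)⁹ = 512/19683 is at or below it, so n = 9.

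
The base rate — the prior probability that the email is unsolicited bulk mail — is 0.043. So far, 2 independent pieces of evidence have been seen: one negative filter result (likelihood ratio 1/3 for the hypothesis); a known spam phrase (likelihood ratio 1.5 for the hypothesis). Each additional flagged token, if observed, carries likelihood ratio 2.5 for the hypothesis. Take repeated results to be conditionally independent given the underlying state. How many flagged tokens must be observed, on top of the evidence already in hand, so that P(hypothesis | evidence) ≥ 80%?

6

Prior odds = 0.043/0.957 = 43/957.
Combined Bayes factor of the evidence already in hand = (1/3) × 1.5 = 0.5.
Odds after that evidence = (43/957) × 0.5 = 43/1914.
Target odds = 0.8/0.2 = 4.
Need 2.5ⁿ ≥ 4 ÷ (43/1914) = 7656/43.
2.5⁵ = 97.65625 falls short of 7656/43 but 2.5⁶ = 244.140625 reaches it, so n = 6.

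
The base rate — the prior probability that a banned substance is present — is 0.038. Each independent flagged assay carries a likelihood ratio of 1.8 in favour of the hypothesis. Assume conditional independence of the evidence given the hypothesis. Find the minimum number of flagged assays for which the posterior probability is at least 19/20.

11

Prior odds: 0.038 ÷ 0.962 = 19/481.
Likelihood ratio per flagged assay = 1.8.
Target posterior odds = 0.95/0.05 = 19.
Require 1.8ⁿ ≥ 19 ÷ (19/481) = 481.
1.8¹⁰ ≈357.047 falls short of 481 but 1.8¹¹ ≈642.684 reaches it, so n = 11.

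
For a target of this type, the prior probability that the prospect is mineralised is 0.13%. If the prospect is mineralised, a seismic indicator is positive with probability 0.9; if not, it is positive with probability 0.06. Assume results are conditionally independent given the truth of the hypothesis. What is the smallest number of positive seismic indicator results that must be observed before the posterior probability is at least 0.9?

4

Prior odds = 0.0013/0.9987 = 13/9987.
Likelihood ratio of a positive = 0.9/0.06 = 15.
Target odds: 0.9 ÷ 0.1 = 9.
Require 15ⁿ ≥ 9 ÷ (13/9987) = 89883/13.
15³ = 3375 falls short of 89883/13 but 15⁴ = 50625 reaches it, so n = 4.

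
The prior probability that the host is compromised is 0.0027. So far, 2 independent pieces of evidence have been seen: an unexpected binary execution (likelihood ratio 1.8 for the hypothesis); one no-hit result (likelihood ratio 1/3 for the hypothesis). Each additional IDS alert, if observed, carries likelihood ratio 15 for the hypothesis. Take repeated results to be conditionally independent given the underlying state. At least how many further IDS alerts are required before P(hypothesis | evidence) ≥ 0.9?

4

Prior odds = 0.0027/0.9973 = 27/9973.
Combined Bayes factor of the evidence already in hand = 1.8 × (1/3) = 0.6.
Odds after that evidence = (27/9973) × 0.6 = 81/49865.
Target odds = 0.9/0.1 = 9.
Need 15ⁿ ≥ 9 ÷ (81/49865) = 49865/9.
15³ = 3375 falls short of 49865/9 but 15⁴ = 50625 reaches it, so n = 4.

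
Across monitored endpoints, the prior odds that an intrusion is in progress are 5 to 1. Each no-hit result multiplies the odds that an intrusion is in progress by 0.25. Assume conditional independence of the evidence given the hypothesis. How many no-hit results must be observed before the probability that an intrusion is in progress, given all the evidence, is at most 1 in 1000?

Prior odds = 5.
Likelihood ratio per no-hit result = 0.25.
Target odds: 0.001 ÷ 0.999 = 1/999.
Need 5 × 0.25ⁿ ≤ 1/999, i.e. 0.25ⁿ ≤ 1/4995.
0.25⁶ = 1/4096 is still above 1/4995 but 0.25⁷ = 1/16384 is at or below it, so n = 7.

7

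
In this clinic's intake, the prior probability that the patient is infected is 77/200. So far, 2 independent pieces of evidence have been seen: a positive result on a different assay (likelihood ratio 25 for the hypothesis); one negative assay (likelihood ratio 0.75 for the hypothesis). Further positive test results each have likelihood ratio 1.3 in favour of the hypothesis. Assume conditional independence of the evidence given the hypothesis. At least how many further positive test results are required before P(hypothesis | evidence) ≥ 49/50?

Prior odds = 0.385/0.615 = 77/123.
Combined Bayes factor of the evidence already in hand = 25 × 0.75 = 18.75.
Odds after that evidence = (77/123) × 18.75 = 1925/164.
Target odds = 0.98/0.02 = 49.
Need 1.3ⁿ ≥ 49 ÷ (1925/164) = 1148/275.
1.3⁵ = 371293/100000 falls short of 1148/275 but 1.3⁶ = 4826809/1000000 reaches it, so n = 6.

6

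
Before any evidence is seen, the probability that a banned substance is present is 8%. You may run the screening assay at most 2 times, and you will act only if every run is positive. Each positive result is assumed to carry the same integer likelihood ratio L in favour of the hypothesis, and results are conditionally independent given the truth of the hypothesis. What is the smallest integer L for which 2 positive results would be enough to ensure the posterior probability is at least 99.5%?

Prior odds = 0.08/0.92 = 2/23.
Target odds = 0.995/0.005 = 199.
Need L² ≥ 199 ÷ (2/23) = 2288.5.
47² = 2209 < 2288.5 ≤ 2304 = 48², so L = 48.

48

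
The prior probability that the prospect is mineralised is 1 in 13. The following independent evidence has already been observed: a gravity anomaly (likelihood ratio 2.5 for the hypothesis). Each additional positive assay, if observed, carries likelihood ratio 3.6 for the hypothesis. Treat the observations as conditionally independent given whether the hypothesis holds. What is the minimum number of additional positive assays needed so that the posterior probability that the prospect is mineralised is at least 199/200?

Prior odds = (1/13)/(12/13) = 1/12.
Bayes factor of the evidence already in hand = 2.5.
Odds after that evidence = (1/12) × 2.5 = 5/24.
Target odds = 0.995/0.005 = 199.
Need 3.6ⁿ ≥ 199 ÷ (5/24) = 955.2.
3.6⁵ = 604.66176 falls short of 955.2 but 3.6⁶ = 34012224/15625 reaches it, so n = 6.

6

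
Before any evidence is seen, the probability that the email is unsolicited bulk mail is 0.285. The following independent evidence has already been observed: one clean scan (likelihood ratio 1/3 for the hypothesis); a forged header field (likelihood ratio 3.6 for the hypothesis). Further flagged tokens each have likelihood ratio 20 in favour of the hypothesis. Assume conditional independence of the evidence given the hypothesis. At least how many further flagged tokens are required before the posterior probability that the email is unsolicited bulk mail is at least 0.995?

3

Prior odds = 0.285/0.715 = 57/143.
Combined Bayes factor of the evidence already in hand = (1/3) × 3.6 = 1.2.
Odds after that evidence = (57/143) × 1.2 = 342/715.
Target odds = 0.995/0.005 = 199.
Need 20ⁿ ≥ 199 ÷ (342/715) = 142285/342.
20² = 400 falls short of 142285/342 but 20³ = 8000 reaches it, so n = 3.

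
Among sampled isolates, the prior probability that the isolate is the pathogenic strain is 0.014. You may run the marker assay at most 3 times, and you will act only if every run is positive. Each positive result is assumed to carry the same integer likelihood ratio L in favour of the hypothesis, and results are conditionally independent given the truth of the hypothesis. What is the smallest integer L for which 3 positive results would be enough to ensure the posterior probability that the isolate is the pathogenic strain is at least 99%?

20

Prior odds = 0.014/0.986 = 7/493.
Target odds = 0.99/0.01 = 99.
Need L³ ≥ 99 ÷ (7/493) = 48807/7.
19³ = 6859 < 48807/7 ≤ 8000 = 20³, so L = 20.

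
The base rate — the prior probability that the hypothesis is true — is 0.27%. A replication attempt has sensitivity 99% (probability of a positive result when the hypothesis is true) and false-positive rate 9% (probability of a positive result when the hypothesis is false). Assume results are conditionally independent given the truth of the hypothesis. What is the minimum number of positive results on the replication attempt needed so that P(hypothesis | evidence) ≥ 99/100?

Prior odds = 0.0027/0.9973 = 27/9973.
Likelihood ratio of a positive result = 0.99/0.09 = 11.
Target posterior odds = 0.99/0.01 = 99.
Require 11ⁿ ≥ 99 ÷ (27/9973) = 109703/3.
11⁴ = 14641 falls short of 109703/3 but 11⁵ = 161051 reaches it, so n = 5.

5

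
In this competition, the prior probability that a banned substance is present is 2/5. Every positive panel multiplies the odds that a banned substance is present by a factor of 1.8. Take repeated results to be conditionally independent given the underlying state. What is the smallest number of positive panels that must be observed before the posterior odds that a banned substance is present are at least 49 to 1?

8

Prior odds = 0.4/0.6 = 2/3.
Likelihood ratio per positive panel = 1.8.
Target odds = 49.
Require 1.8ⁿ ≥ 49 ÷ (2/3) = 73.5.
1.8⁷ = 4782969/78125 falls short of 73.5 but 1.8⁸ = 43046721/390625 reaches it, so n = 8.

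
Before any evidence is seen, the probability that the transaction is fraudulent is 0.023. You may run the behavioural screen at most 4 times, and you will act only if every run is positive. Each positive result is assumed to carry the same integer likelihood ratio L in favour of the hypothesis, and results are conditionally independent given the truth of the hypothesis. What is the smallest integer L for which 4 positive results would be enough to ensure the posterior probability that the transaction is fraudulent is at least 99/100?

9

Prior odds = 0.023/0.977 = 23/977.
Target odds = 0.99/0.01 = 99.
Need L⁴ ≥ 99 ÷ (23/977) = 96723/23.
8⁴ = 4096 < 96723/23 ≤ 6561 = 9⁴, so L = 9.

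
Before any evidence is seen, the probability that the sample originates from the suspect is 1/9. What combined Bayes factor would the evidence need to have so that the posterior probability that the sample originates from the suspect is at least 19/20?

152

Prior odds = (1/9)/(8/9) = 0.125.
Target odds = 0.95/0.05 = 19.
Required Bayes factor = 19 ÷ 0.125 = 152.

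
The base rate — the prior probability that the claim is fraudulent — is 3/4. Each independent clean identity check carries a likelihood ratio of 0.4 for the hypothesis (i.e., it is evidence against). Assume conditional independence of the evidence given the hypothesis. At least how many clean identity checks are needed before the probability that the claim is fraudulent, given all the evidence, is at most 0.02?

Prior odds = 0.75/0.25 = 3.
Likelihood ratio per clean identity check = 0.4.
Target posterior odds = 0.02/0.98 = 1/49.
Require 0.4ⁿ ≤ 1/49 ÷ 3 = 1/147.
0.4⁵ = 0.01024 is still above 1/147 but 0.4⁶ = 64/15625 is at or below it, so n = 6.

6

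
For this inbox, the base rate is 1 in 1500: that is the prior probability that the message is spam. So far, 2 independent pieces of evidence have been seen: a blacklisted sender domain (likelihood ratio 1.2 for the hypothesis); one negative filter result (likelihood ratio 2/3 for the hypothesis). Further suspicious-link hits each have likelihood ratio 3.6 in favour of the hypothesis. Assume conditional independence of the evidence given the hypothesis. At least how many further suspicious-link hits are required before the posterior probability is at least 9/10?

8

Prior odds = (1/1500)/(1499/1500) = 1/1499.
Combined Bayes factor of the evidence already in hand = 1.2 × (2/3) = 0.8.
Odds after that evidence = (1/1499) × 0.8 = 4/7495.
Target odds = 0.9/0.1 = 9.
Need 3.6ⁿ ≥ 9 ÷ (4/7495) = 16863.75.
3.6⁷ = 612220032/78125 falls short of 16863.75 but 3.6⁸ ≈28211.1 reaches it, so n = 8.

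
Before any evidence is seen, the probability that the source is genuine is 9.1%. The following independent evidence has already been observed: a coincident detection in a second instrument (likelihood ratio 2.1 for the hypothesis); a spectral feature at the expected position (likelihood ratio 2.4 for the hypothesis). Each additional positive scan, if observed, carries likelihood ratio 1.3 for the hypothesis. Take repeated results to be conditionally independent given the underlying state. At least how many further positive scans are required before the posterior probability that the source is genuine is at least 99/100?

Prior odds = 0.091/0.909 = 91/909.
Combined Bayes factor of the evidence already in hand = 2.1 × 2.4 = 5.04.
Odds after that evidence = (91/909) × 5.04 = 1274/2525.
Target odds = 0.99/0.01 = 99.
Need 1.3ⁿ ≥ 99 ÷ (1274/2525) = 249975/1274.
1.3²⁰ ≈190.05 falls short of 249975/1274 but 1.3²¹ ≈247.065 reaches it, so n = 21.

21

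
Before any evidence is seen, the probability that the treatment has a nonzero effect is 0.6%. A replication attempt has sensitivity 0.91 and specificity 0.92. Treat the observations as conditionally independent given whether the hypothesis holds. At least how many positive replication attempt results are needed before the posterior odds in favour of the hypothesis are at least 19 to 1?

4

Prior odds = 0.006/0.994 = 3/497.
False-positive rate = 1 − 0.92 = 0.08; likelihood ratio of a positive = 0.91/0.08 = 11.375.
Target odds = 19.
Require 11.375ⁿ ≥ 19 ÷ (3/497) = 9443/3.
11.375³ = 753571/512 falls short of 9443/3 but 11.375⁴ = 68574961/4096 reaches it, so n = 4.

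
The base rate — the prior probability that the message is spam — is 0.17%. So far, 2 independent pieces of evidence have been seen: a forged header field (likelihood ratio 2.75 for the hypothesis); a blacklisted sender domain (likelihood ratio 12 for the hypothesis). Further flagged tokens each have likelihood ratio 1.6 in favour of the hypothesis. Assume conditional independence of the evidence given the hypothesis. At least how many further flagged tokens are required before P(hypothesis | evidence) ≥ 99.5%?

18

Prior odds = 0.0017/0.9983 = 17/9983.
Combined Bayes factor of the evidence already in hand = 2.75 × 12 = 33.
Odds after that evidence = (17/9983) × 33 = 561/9983.
Target odds = 0.995/0.005 = 199.
Need 1.6ⁿ ≥ 199 ÷ (561/9983) = 1986617/561.
1.6¹⁷ ≈2951.48 falls short of 1986617/561 but 1.6¹⁸ ≈4722.37 reaches it, so n = 18.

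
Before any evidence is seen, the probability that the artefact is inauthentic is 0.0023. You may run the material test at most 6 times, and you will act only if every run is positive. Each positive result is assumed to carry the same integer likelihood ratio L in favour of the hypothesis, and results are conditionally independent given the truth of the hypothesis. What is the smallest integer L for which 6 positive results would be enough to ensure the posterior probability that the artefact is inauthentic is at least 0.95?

5

Prior odds = 0.0023/0.9977 = 23/9977.
Target odds = 0.95/0.05 = 19.
Need L⁶ ≥ 19 ÷ (23/9977) = 189563/23.
4⁶ = 4096 < 189563/23 ≤ 15625 = 5⁶, so L = 5.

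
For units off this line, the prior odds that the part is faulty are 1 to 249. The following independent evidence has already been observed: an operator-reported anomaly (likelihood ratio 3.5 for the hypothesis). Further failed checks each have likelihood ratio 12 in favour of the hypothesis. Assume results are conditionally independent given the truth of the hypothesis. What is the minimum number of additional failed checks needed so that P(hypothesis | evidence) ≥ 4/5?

3

Prior odds = 1/249.
Bayes factor of the evidence already in hand = 3.5.
Odds after that evidence = (1/249) × 3.5 = 7/498.
Target odds = 0.8/0.2 = 4.
Need 12ⁿ ≥ 4 ÷ (7/498) = 1992/7.
12² = 144 falls short of 1992/7 but 12³ = 1728 reaches it, so n = 3.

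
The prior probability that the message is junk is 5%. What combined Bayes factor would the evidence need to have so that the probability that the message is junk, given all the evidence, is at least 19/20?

Prior odds = 0.05/0.95 = 1/19.
Target odds = 0.95/0.05 = 19.
Required Bayes factor = 19 ÷ (1/19) = 361.

361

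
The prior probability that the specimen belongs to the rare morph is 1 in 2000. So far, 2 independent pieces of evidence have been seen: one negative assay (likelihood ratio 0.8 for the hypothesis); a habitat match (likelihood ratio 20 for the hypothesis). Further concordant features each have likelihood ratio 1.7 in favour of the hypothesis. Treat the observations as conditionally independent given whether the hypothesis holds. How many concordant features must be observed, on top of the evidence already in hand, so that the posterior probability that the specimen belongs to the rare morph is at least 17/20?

Prior odds = 0.0005/0.9995 = 1/1999.
Combined Bayes factor of the evidence already in hand = 0.8 × 20 = 16.
Odds after that evidence = (1/1999) × 16 = 16/1999.
Target odds = 0.85/0.15 = 17/3.
Need 1.7ⁿ ≥ 17/3 ÷ (16/1999) = 33983/48.
1.7¹² ≈582.622 falls short of 33983/48 but 1.7¹³ ≈990.458 reaches it, so n = 13.

13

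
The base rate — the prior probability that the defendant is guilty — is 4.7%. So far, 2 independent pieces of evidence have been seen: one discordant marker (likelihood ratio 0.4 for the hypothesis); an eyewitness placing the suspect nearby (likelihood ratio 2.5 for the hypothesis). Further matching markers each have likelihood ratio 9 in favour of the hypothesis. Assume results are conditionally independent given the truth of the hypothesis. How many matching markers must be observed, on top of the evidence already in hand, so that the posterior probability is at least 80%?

Prior odds = 0.047/0.953 = 47/953.
Combined Bayes factor of the evidence already in hand = 0.4 × 2.5 = 1.
Odds after that evidence = (47/953) × 1 = 47/953.
Target odds = 0.8/0.2 = 4.
Need 9ⁿ ≥ 4 ÷ (47/953) = 3812/47.
9² = 81 falls short of 3812/47 but 9³ = 729 reaches it, so n = 3.

3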